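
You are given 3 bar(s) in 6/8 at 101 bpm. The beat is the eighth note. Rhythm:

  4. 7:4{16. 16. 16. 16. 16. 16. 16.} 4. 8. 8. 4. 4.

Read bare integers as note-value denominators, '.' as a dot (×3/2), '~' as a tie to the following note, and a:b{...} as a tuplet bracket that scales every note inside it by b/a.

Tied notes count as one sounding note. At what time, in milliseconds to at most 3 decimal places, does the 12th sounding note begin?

note 12 onset = 12b = 7128.713ms

1. 0.0ms @ 0 + 1782.178ms (3)
2. 1782.178ms @ 3 + 254.597ms (3/7)
3. 2036.775ms @ 24/7 + 254.597ms (3/7)
4. 2291.372ms @ 27/7 + 254.597ms (3/7)
5. 2545.969ms @ 30/7 + 254.597ms (3/7)
6. 2800.566ms @ 33/7 + 254.597ms (3/7)
7. 3055.163ms @ 36/7 + 254.597ms (3/7)
8. 3309.76ms @ 39/7 + 254.597ms (3/7)
9. 3564.356ms @ 6 + 1782.178ms (3)
10. 5346.535ms @ 9 + 891.089ms (3/2)
11. 6237.624ms @ 21/2 + 891.089ms (3/2)
12. 7128.713ms @ 12 + 1782.178ms (3)
13. 8910.891ms @ 15 + 1782.178ms (3)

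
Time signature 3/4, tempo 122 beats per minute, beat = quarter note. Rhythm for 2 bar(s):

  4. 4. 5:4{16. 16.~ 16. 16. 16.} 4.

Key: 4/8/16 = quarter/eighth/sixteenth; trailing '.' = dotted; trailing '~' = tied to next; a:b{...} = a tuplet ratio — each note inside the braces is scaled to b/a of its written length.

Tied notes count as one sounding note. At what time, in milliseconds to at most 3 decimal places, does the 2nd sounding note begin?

1. 0.0ms @ 0 + 737.705ms (3/2)
2. 737.705ms @ 3/2 + 737.705ms (3/2)
3. 1475.41ms @ 3 + 147.541ms (3/10)
4. 1622.951ms @ 33/10 + 295.082ms (3/5)
5. 1918.033ms @ 39/10 + 147.541ms (3/10)
6. 2065.574ms @ 21/5 + 147.541ms (3/10)
7. 2213.115ms @ 9/2 + 737.705ms (3/2)

note 2 onset = 3/2b = 737.705ms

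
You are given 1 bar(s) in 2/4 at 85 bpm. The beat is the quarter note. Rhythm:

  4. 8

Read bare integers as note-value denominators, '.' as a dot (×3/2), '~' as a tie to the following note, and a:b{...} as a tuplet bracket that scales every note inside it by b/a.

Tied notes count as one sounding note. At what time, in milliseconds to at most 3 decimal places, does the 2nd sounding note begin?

1. 0.0ms @ 0 + 1058.824ms (3/2)
2. 1058.824ms @ 3/2 + 352.941ms (1/2)

note 2 onset = 3/2b = 1058.824ms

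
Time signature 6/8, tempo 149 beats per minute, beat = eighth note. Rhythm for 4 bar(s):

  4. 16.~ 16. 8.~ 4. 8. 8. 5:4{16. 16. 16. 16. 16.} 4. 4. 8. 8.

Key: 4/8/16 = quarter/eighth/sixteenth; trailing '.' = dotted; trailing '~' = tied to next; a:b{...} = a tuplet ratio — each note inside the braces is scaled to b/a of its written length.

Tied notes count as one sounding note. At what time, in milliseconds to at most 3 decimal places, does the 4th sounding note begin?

note 4 onset = 9b = 3624.161ms

1. 0.0ms @ 0 + 1208.054ms (3)
2. 1208.054ms @ 3 + 604.027ms (3/2)
3. 1812.081ms @ 9/2 + 1812.081ms (9/2)
4. 3624.161ms @ 9 + 604.027ms (3/2)
5. 4228.188ms @ 21/2 + 604.027ms (3/2)
6. 4832.215ms @ 12 + 241.611ms (3/5)
7. 5073.826ms @ 63/5 + 241.611ms (3/5)
8. 5315.436ms @ 66/5 + 241.611ms (3/5)
9. 5557.047ms @ 69/5 + 241.611ms (3/5)
10. 5798.658ms @ 72/5 + 241.611ms (3/5)
11. 6040.268ms @ 15 + 1208.054ms (3)
12. 7248.322ms @ 18 + 1208.054ms (3)
13. 8456.376ms @ 21 + 604.027ms (3/2)
14. 9060.403ms @ 45/2 + 604.027ms (3/2)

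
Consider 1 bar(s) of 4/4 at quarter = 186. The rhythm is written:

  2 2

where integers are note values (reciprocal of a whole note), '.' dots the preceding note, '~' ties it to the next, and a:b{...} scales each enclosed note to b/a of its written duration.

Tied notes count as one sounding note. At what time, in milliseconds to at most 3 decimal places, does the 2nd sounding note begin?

note 2 onset = 2b = 645.161ms

1. 0.0ms @ 0 + 645.161ms (2)
2. 645.161ms @ 2 + 645.161ms (2)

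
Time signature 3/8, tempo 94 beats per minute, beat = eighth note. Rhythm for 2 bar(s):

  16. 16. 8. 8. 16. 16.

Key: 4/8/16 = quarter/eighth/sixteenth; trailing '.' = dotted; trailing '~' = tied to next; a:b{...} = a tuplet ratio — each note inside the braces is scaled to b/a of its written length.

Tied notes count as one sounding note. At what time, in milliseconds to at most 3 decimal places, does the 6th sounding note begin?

note 6 onset = 21/4b = 3351.064ms

1. 0.0ms @ 0 + 478.723ms (3/4)
2. 478.723ms @ 3/4 + 478.723ms (3/4)
3. 957.447ms @ 3/2 + 957.447ms (3/2)
4. 1914.894ms @ 3 + 957.447ms (3/2)
5. 2872.34ms @ 9/2 + 478.723ms (3/4)
6. 3351.064ms @ 21/4 + 478.723ms (3/4)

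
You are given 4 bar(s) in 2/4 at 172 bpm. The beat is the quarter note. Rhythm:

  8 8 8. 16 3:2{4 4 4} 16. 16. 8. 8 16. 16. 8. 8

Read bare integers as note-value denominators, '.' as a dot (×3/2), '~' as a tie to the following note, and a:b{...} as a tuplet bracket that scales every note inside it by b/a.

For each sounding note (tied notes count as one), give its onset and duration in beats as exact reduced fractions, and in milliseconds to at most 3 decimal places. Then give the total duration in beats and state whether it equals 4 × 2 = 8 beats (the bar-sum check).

1) 0.0ms=0b +174.419ms=1/2b
2) 174.419ms=1/2b +174.419ms=1/2b
3) 348.837ms=1b +261.628ms=3/4b
4) 610.465ms=7/4b +87.209ms=1/4b
5) 697.674ms=2b +232.558ms=2/3b
6) 930.233ms=8/3b +232.558ms=2/3b
7) 1162.791ms=10/3b +232.558ms=2/3b
8) 1395.349ms=4b +130.814ms=3/8b
9) 1526.163ms=35/8b +130.814ms=3/8b
10) 1656.977ms=19/4b +261.628ms=3/4b
11) 1918.605ms=11/2b +174.419ms=1/2b
12) 2093.023ms=6b +130.814ms=3/8b
13) 2223.837ms=51/8b +130.814ms=3/8b
14) 2354.651ms=27/4b +261.628ms=3/4b
15) 2616.279ms=15/2b +174.419ms=1/2b
Σ=8b of 8 (172bpm 2/4) — PASS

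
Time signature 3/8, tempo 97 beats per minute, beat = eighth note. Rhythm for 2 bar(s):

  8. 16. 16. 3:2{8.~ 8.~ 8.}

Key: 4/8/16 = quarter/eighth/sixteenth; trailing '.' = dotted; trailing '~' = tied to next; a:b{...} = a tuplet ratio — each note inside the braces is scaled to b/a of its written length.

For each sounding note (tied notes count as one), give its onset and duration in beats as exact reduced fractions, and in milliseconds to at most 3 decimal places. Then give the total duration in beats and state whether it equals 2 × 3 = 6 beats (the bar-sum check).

1) 0.0ms=0b +927.835ms=3/2b
2) 927.835ms=3/2b +463.918ms=3/4b
3) 1391.753ms=9/4b +463.918ms=3/4b
4) 1855.67ms=3b +1855.67ms=3b
Σ=6b of 6 (97bpm 3/8) — PASS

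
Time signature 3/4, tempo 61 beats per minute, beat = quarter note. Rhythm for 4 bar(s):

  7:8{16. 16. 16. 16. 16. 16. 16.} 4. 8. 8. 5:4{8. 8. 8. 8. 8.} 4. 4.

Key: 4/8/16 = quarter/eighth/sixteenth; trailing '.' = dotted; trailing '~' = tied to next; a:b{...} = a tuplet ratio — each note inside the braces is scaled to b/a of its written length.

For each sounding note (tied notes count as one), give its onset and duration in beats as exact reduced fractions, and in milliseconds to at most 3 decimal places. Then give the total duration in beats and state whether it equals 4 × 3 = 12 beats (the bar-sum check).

1) 0.0ms=0b +421.546ms=3/7b
2) 421.546ms=3/7b +421.546ms=3/7b
3) 843.091ms=6/7b +421.546ms=3/7b
4) 1264.637ms=9/7b +421.546ms=3/7b
5) 1686.183ms=12/7b +421.546ms=3/7b
6) 2107.728ms=15/7b +421.546ms=3/7b
7) 2529.274ms=18/7b +421.546ms=3/7b
8) 2950.82ms=3b +1475.41ms=3/2b
9) 4426.23ms=9/2b +737.705ms=3/4b
10) 5163.934ms=21/4b +737.705ms=3/4b
11) 5901.639ms=6b +590.164ms=3/5b
12) 6491.803ms=33/5b +590.164ms=3/5b
13) 7081.967ms=36/5b +590.164ms=3/5b
14) 7672.131ms=39/5b +590.164ms=3/5b
15) 8262.295ms=42/5b +590.164ms=3/5b
16) 8852.459ms=9b +1475.41ms=3/2b
17) 10327.869ms=21/2b +1475.41ms=3/2b
Σ=12b of 12 (61bpm 3/4) — PASS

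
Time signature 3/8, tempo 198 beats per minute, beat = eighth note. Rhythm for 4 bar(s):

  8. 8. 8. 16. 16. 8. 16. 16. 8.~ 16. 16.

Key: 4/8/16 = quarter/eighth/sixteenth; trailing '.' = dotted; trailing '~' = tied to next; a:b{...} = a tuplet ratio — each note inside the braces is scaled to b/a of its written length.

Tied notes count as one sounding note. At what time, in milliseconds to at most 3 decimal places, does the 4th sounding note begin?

note 4 onset = 9/2b = 1363.636ms

1. 0.0ms @ 0 + 454.545ms (3/2)
2. 454.545ms @ 3/2 + 454.545ms (3/2)
3. 909.091ms @ 3 + 454.545ms (3/2)
4. 1363.636ms @ 9/2 + 227.273ms (3/4)
5. 1590.909ms @ 21/4 + 227.273ms (3/4)
6. 1818.182ms @ 6 + 454.545ms (3/2)
7. 2272.727ms @ 15/2 + 227.273ms (3/4)
8. 2500.0ms @ 33/4 + 227.273ms (3/4)
9. 2727.273ms @ 9 + 681.818ms (9/4)
10. 3409.091ms @ 45/4 + 227.273ms (3/4)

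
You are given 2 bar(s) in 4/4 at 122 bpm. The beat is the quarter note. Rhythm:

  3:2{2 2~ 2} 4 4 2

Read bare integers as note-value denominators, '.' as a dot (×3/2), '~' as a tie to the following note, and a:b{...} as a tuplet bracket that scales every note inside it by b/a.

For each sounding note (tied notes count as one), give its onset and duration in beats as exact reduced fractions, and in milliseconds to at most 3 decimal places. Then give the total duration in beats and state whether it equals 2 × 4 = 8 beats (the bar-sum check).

1) 0.0ms=0b +655.738ms=4/3b
2) 655.738ms=4/3b +1311.475ms=8/3b
3) 1967.213ms=4b +491.803ms=1b
4) 2459.016ms=5b +491.803ms=1b
5) 2950.82ms=6b +983.607ms=2b
Σ=8b of 8 (122bpm 4/4) — PASS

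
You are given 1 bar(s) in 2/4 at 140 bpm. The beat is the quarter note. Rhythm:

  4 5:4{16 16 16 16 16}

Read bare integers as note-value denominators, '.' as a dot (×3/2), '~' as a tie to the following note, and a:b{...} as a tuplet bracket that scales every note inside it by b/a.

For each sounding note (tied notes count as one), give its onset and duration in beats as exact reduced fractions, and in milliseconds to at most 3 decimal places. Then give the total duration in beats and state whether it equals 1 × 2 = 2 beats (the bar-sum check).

1) 0.0ms=0b +428.571ms=1b
2) 428.571ms=1b +85.714ms=1/5b
3) 514.286ms=6/5b +85.714ms=1/5b
4) 600.0ms=7/5b +85.714ms=1/5b
5) 685.714ms=8/5b +85.714ms=1/5b
6) 771.429ms=9/5b +85.714ms=1/5b
Σ=2b of 2 (140bpm 2/4) — PASS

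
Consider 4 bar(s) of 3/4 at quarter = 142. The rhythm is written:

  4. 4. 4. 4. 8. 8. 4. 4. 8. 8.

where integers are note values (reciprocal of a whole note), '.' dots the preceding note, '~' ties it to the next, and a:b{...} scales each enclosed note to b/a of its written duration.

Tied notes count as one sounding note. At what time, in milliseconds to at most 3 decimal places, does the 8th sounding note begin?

1. 0.0ms @ 0 + 633.803ms (3/2)
2. 633.803ms @ 3/2 + 633.803ms (3/2)
3. 1267.606ms @ 3 + 633.803ms (3/2)
4. 1901.408ms @ 9/2 + 633.803ms (3/2)
5. 2535.211ms @ 6 + 316.901ms (3/4)
6. 2852.113ms @ 27/4 + 316.901ms (3/4)
7. 3169.014ms @ 15/2 + 633.803ms (3/2)
8. 3802.817ms @ 9 + 633.803ms (3/2)
9. 4436.62ms @ 21/2 + 316.901ms (3/4)
10. 4753.521ms @ 45/4 + 316.901ms (3/4)

note 8 onset = 9b = 3802.817ms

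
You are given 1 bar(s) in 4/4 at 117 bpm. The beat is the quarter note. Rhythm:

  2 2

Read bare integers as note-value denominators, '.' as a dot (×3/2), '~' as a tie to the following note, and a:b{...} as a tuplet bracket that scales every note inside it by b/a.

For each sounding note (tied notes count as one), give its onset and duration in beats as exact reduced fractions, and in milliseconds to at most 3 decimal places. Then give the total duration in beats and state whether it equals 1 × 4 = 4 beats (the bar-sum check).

1) 0.0ms=0b +1025.641ms=2b
2) 1025.641ms=2b +1025.641ms=2b
Σ=4b of 4 (117bpm 4/4) — PASS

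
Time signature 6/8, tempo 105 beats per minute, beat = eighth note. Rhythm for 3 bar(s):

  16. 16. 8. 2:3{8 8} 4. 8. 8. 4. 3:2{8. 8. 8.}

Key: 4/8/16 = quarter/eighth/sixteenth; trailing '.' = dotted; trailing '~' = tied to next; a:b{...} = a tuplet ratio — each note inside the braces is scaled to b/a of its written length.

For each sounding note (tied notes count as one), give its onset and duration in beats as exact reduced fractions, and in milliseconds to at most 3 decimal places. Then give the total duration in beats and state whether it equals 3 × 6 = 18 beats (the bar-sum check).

1) 0.0ms=0b +428.571ms=3/4b
2) 428.571ms=3/4b +428.571ms=3/4b
3) 857.143ms=3/2b +857.143ms=3/2b
4) 1714.286ms=3b +857.143ms=3/2b
5) 2571.429ms=9/2b +857.143ms=3/2b
6) 3428.571ms=6b +1714.286ms=3b
7) 5142.857ms=9b +857.143ms=3/2b
8) 6000.0ms=21/2b +857.143ms=3/2b
9) 6857.143ms=12b +1714.286ms=3b
10) 8571.429ms=15b +571.429ms=1b
11) 9142.857ms=16b +571.429ms=1b
12) 9714.286ms=17b +571.429ms=1b
Σ=18b of 18 (105bpm 6/8) — PASS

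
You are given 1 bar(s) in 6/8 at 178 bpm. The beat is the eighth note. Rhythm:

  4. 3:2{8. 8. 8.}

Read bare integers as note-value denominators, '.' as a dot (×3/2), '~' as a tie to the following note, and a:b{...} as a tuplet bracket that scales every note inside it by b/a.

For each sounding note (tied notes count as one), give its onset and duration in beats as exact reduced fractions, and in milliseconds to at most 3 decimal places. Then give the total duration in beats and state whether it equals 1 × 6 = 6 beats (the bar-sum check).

1) 0.0ms=0b +1011.236ms=3b
2) 1011.236ms=3b +337.079ms=1b
3) 1348.315ms=4b +337.079ms=1b
4) 1685.393ms=5b +337.079ms=1b
Σ=6b of 6 (178bpm 6/8) — PASS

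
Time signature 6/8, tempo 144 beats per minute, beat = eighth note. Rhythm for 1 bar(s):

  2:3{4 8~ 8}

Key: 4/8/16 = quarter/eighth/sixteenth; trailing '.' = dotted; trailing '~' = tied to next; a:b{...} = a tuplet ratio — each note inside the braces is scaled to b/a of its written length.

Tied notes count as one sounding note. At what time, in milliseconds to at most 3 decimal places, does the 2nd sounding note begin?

note 2 onset = 3b = 1250.0ms

1. 0.0ms @ 0 + 1250.0ms (3)
2. 1250.0ms @ 3 + 1250.0ms (3)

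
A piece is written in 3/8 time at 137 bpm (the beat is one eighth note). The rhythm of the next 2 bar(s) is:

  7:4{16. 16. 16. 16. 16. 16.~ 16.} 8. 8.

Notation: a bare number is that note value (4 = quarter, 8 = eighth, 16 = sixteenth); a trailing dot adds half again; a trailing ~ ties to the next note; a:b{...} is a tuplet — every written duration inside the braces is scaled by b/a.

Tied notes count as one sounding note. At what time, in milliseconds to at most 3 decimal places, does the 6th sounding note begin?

1. 0.0ms @ 0 + 187.696ms (3/7)
2. 187.696ms @ 3/7 + 187.696ms (3/7)
3. 375.391ms @ 6/7 + 187.696ms (3/7)
4. 563.087ms @ 9/7 + 187.696ms (3/7)
5. 750.782ms @ 12/7 + 187.696ms (3/7)
6. 938.478ms @ 15/7 + 375.391ms (6/7)
7. 1313.869ms @ 3 + 656.934ms (3/2)
8. 1970.803ms @ 9/2 + 656.934ms (3/2)

note 6 onset = 15/7b = 938.478ms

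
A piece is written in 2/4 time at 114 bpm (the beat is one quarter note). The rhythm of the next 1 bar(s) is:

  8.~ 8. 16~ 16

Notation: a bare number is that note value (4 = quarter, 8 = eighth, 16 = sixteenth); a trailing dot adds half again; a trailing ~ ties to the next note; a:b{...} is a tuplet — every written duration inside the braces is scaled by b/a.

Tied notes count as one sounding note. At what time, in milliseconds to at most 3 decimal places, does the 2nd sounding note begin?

note 2 onset = 3/2b = 789.474ms

1. 0.0ms @ 0 + 789.474ms (3/2)
2. 789.474ms @ 3/2 + 263.158ms (1/2)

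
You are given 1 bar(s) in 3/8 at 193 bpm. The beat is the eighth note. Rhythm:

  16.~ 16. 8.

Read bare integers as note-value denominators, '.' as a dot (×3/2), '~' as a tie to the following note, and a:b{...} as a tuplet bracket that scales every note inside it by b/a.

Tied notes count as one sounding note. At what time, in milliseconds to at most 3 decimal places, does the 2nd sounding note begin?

note 2 onset = 3/2b = 466.321ms

1. 0.0ms @ 0 + 466.321ms (3/2)
2. 466.321ms @ 3/2 + 466.321ms (3/2)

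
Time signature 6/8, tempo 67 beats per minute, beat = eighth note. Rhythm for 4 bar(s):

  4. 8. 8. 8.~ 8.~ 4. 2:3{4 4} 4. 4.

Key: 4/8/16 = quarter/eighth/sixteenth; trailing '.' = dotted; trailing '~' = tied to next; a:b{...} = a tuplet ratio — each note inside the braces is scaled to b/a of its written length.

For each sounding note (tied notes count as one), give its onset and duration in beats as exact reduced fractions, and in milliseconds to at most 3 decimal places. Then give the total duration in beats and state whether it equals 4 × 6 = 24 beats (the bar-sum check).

1) 0.0ms=0b +2686.567ms=3b
2) 2686.567ms=3b +1343.284ms=3/2b
3) 4029.851ms=9/2b +1343.284ms=3/2b
4) 5373.134ms=6b +5373.134ms=6b
5) 10746.269ms=12b +2686.567ms=3b
6) 13432.836ms=15b +2686.567ms=3b
7) 16119.403ms=18b +2686.567ms=3b
8) 18805.97ms=21b +2686.567ms=3b
Σ=24b of 24 (67bpm 6/8) — PASS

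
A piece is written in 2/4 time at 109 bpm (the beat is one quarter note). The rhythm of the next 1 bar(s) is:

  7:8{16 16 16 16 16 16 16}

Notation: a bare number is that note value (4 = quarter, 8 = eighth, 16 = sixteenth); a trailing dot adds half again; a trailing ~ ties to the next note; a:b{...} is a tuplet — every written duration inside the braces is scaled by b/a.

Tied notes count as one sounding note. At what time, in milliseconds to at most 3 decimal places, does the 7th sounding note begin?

note 7 onset = 12/7b = 943.644ms

1. 0.0ms @ 0 + 157.274ms (2/7)
2. 157.274ms @ 2/7 + 157.274ms (2/7)
3. 314.548ms @ 4/7 + 157.274ms (2/7)
4. 471.822ms @ 6/7 + 157.274ms (2/7)
5. 629.096ms @ 8/7 + 157.274ms (2/7)
6. 786.37ms @ 10/7 + 157.274ms (2/7)
7. 943.644ms @ 12/7 + 157.274ms (2/7)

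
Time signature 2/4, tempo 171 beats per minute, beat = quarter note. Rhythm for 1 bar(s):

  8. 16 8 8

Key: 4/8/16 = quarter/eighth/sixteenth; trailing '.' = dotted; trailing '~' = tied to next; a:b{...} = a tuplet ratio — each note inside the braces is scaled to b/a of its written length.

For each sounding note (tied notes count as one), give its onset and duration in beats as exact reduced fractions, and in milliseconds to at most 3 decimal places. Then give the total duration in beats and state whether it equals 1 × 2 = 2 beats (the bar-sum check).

1) 0.0ms=0b +263.158ms=3/4b
2) 263.158ms=3/4b +87.719ms=1/4b
3) 350.877ms=1b +175.439ms=1/2b
4) 526.316ms=3/2b +175.439ms=1/2b
Σ=2b of 2 (171bpm 2/4) — PASS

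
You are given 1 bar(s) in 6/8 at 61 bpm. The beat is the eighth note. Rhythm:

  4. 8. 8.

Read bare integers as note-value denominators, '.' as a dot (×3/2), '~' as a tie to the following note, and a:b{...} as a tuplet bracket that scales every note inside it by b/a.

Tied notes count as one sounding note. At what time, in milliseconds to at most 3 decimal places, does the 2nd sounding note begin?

1. 0.0ms @ 0 + 2950.82ms (3)
2. 2950.82ms @ 3 + 1475.41ms (3/2)
3. 4426.23ms @ 9/2 + 1475.41ms (3/2)

note 2 onset = 3b = 2950.82ms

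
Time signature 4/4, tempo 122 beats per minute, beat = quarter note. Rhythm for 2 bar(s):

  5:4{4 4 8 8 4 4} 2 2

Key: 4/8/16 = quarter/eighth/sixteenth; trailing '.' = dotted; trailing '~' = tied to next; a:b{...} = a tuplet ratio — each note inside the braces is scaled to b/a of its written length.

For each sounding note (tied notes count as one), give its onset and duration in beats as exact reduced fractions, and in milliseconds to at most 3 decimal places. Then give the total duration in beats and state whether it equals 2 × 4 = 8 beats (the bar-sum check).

1) 0.0ms=0b +393.443ms=4/5b
2) 393.443ms=4/5b +393.443ms=4/5b
3) 786.885ms=8/5b +196.721ms=2/5b
4) 983.607ms=2b +196.721ms=2/5b
5) 1180.328ms=12/5b +393.443ms=4/5b
6) 1573.77ms=16/5b +393.443ms=4/5b
7) 1967.213ms=4b +983.607ms=2b
8) 2950.82ms=6b +983.607ms=2b
Σ=8b of 8 (122bpm 4/4) — PASS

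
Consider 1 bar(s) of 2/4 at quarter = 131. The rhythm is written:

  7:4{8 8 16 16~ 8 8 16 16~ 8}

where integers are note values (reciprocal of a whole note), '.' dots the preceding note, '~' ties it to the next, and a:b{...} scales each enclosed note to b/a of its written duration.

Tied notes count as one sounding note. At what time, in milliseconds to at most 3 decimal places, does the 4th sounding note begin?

1. 0.0ms @ 0 + 130.862ms (2/7)
2. 130.862ms @ 2/7 + 130.862ms (2/7)
3. 261.723ms @ 4/7 + 65.431ms (1/7)
4. 327.154ms @ 5/7 + 196.292ms (3/7)
5. 523.446ms @ 8/7 + 130.862ms (2/7)
6. 654.308ms @ 10/7 + 65.431ms (1/7)
7. 719.738ms @ 11/7 + 196.292ms (3/7)

note 4 onset = 5/7b = 327.154ms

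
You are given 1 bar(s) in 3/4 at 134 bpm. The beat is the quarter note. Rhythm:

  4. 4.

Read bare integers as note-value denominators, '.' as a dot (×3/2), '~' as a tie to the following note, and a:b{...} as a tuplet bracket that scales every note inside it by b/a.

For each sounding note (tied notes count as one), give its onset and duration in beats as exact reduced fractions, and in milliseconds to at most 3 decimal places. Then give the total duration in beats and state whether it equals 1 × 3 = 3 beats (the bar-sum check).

1) 0.0ms=0b +671.642ms=3/2b
2) 671.642ms=3/2b +671.642ms=3/2b
Σ=3b of 3 (134bpm 3/4) — PASS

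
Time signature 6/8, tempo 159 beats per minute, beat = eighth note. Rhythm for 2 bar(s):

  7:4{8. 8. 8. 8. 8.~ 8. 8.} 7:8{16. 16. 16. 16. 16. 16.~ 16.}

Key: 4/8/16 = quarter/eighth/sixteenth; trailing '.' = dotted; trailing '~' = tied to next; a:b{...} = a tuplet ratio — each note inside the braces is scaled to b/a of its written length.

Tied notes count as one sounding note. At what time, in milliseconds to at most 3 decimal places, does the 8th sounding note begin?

note 8 onset = 48/7b = 2587.601ms

1. 0.0ms @ 0 + 323.45ms (6/7)
2. 323.45ms @ 6/7 + 323.45ms (6/7)
3. 646.9ms @ 12/7 + 323.45ms (6/7)
4. 970.35ms @ 18/7 + 323.45ms (6/7)
5. 1293.801ms @ 24/7 + 646.9ms (12/7)
6. 1940.701ms @ 36/7 + 323.45ms (6/7)
7. 2264.151ms @ 6 + 323.45ms (6/7)
8. 2587.601ms @ 48/7 + 323.45ms (6/7)
9. 2911.051ms @ 54/7 + 323.45ms (6/7)
10. 3234.501ms @ 60/7 + 323.45ms (6/7)
11. 3557.951ms @ 66/7 + 323.45ms (6/7)
12. 3881.402ms @ 72/7 + 646.9ms (12/7)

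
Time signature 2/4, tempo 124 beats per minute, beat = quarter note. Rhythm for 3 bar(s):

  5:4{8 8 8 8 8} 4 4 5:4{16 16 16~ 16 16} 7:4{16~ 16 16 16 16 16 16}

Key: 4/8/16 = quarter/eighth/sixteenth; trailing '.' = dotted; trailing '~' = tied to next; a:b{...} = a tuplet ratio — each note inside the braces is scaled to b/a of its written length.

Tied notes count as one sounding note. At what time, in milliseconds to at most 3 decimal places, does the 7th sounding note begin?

note 7 onset = 3b = 1451.613ms

1. 0.0ms @ 0 + 193.548ms (2/5)
2. 193.548ms @ 2/5 + 193.548ms (2/5)
3. 387.097ms @ 4/5 + 193.548ms (2/5)
4. 580.645ms @ 6/5 + 193.548ms (2/5)
5. 774.194ms @ 8/5 + 193.548ms (2/5)
6. 967.742ms @ 2 + 483.871ms (1)
7. 1451.613ms @ 3 + 483.871ms (1)
8. 1935.484ms @ 4 + 96.774ms (1/5)
9. 2032.258ms @ 21/5 + 96.774ms (1/5)
10. 2129.032ms @ 22/5 + 193.548ms (2/5)
11. 2322.581ms @ 24/5 + 96.774ms (1/5)
12. 2419.355ms @ 5 + 138.249ms (2/7)
13. 2557.604ms @ 37/7 + 69.124ms (1/7)
14. 2626.728ms @ 38/7 + 69.124ms (1/7)
15. 2695.853ms @ 39/7 + 69.124ms (1/7)
16. 2764.977ms @ 40/7 + 69.124ms (1/7)
17. 2834.101ms @ 41/7 + 69.124ms (1/7)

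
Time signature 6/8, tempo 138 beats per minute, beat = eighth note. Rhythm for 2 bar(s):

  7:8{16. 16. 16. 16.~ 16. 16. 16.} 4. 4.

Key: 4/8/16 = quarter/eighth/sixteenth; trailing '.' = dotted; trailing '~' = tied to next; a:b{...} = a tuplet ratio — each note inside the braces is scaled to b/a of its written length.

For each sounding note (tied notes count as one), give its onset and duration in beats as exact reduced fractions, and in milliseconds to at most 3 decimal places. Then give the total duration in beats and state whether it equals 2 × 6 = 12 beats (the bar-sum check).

1) 0.0ms=0b +372.671ms=6/7b
2) 372.671ms=6/7b +372.671ms=6/7b
3) 745.342ms=12/7b +372.671ms=6/7b
4) 1118.012ms=18/7b +745.342ms=12/7b
5) 1863.354ms=30/7b +372.671ms=6/7b
6) 2236.025ms=36/7b +372.671ms=6/7b
7) 2608.696ms=6b +1304.348ms=3b
8) 3913.043ms=9b +1304.348ms=3b
Σ=12b of 12 (138bpm 6/8) — PASS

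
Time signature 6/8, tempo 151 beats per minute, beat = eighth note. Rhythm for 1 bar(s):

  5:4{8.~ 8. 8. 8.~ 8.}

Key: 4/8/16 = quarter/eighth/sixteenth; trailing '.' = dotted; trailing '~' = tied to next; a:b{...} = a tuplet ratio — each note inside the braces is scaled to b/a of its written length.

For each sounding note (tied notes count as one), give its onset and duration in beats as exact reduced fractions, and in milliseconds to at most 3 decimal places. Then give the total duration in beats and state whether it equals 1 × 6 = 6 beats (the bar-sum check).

1) 0.0ms=0b +953.642ms=12/5b
2) 953.642ms=12/5b +476.821ms=6/5b
3) 1430.464ms=18/5b +953.642ms=12/5b
Σ=6b of 6 (151bpm 6/8) — PASS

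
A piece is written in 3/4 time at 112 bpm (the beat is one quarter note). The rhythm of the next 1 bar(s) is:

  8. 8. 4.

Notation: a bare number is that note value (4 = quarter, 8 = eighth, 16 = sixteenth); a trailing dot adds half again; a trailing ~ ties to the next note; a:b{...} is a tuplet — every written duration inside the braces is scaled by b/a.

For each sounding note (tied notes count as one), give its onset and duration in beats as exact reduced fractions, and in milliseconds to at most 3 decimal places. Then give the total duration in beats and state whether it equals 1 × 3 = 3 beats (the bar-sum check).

1) 0.0ms=0b +401.786ms=3/4b
2) 401.786ms=3/4b +401.786ms=3/4b
3) 803.571ms=3/2b +803.571ms=3/2b
Σ=3b of 3 (112bpm 3/4) — PASS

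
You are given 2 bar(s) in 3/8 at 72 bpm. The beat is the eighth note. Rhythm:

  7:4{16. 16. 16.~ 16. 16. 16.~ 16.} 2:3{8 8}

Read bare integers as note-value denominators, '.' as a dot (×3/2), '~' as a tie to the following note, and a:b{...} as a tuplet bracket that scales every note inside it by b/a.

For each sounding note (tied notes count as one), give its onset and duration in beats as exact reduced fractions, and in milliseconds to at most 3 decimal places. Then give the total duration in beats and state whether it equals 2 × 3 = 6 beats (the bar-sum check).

1) 0.0ms=0b +357.143ms=3/7b
2) 357.143ms=3/7b +357.143ms=3/7b
3) 714.286ms=6/7b +714.286ms=6/7b
4) 1428.571ms=12/7b +357.143ms=3/7b
5) 1785.714ms=15/7b +714.286ms=6/7b
6) 2500.0ms=3b +1250.0ms=3/2b
7) 3750.0ms=9/2b +1250.0ms=3/2b
Σ=6b of 6 (72bpm 3/8) — PASS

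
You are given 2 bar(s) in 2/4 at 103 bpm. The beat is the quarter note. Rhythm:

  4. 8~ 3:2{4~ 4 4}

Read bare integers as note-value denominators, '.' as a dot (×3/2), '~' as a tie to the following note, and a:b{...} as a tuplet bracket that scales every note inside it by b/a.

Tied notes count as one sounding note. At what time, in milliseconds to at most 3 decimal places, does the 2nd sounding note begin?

note 2 onset = 3/2b = 873.786ms

1. 0.0ms @ 0 + 873.786ms (3/2)
2. 873.786ms @ 3/2 + 1067.961ms (11/6)
3. 1941.748ms @ 10/3 + 388.35ms (2/3)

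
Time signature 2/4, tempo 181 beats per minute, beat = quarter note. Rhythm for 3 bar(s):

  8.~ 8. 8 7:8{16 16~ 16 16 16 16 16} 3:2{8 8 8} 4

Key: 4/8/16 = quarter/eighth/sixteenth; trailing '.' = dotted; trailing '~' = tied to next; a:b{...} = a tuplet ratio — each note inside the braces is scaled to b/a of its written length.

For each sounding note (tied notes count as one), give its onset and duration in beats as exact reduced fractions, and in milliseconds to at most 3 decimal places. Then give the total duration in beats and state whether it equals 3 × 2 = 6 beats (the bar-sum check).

1) 0.0ms=0b +497.238ms=3/2b
2) 497.238ms=3/2b +165.746ms=1/2b
3) 662.983ms=2b +94.712ms=2/7b
4) 757.695ms=16/7b +189.424ms=4/7b
5) 947.119ms=20/7b +94.712ms=2/7b
6) 1041.831ms=22/7b +94.712ms=2/7b
7) 1136.543ms=24/7b +94.712ms=2/7b
8) 1231.255ms=26/7b +94.712ms=2/7b
9) 1325.967ms=4b +110.497ms=1/3b
10) 1436.464ms=13/3b +110.497ms=1/3b
11) 1546.961ms=14/3b +110.497ms=1/3b
12) 1657.459ms=5b +331.492ms=1b
Σ=6b of 6 (181bpm 2/4) — PASS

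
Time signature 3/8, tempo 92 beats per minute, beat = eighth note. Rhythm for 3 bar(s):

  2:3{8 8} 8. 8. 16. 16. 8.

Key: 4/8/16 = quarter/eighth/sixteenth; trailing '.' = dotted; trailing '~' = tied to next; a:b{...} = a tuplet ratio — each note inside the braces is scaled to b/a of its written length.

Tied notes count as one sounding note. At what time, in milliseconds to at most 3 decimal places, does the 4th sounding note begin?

note 4 onset = 9/2b = 2934.783ms

1. 0.0ms @ 0 + 978.261ms (3/2)
2. 978.261ms @ 3/2 + 978.261ms (3/2)
3. 1956.522ms @ 3 + 978.261ms (3/2)
4. 2934.783ms @ 9/2 + 978.261ms (3/2)
5. 3913.043ms @ 6 + 489.13ms (3/4)
6. 4402.174ms @ 27/4 + 489.13ms (3/4)
7. 4891.304ms @ 15/2 + 978.261ms (3/2)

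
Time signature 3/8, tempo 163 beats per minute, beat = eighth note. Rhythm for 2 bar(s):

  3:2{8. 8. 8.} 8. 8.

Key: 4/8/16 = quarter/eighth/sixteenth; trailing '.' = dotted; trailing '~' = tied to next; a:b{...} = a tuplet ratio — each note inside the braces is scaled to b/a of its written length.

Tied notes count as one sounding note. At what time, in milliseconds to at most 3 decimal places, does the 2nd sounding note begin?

note 2 onset = 1b = 368.098ms

1. 0.0ms @ 0 + 368.098ms (1)
2. 368.098ms @ 1 + 368.098ms (1)
3. 736.196ms @ 2 + 368.098ms (1)
4. 1104.294ms @ 3 + 552.147ms (3/2)
5. 1656.442ms @ 9/2 + 552.147ms (3/2)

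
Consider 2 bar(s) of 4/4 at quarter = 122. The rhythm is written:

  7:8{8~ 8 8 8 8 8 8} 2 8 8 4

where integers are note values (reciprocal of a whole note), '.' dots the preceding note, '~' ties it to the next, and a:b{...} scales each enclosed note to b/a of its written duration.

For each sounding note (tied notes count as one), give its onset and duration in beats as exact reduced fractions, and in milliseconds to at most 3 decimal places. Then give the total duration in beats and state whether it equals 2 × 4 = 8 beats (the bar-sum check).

1) 0.0ms=0b +562.061ms=8/7b
2) 562.061ms=8/7b +281.03ms=4/7b
3) 843.091ms=12/7b +281.03ms=4/7b
4) 1124.122ms=16/7b +281.03ms=4/7b
5) 1405.152ms=20/7b +281.03ms=4/7b
6) 1686.183ms=24/7b +281.03ms=4/7b
7) 1967.213ms=4b +983.607ms=2b
8) 2950.82ms=6b +245.902ms=1/2b
9) 3196.721ms=13/2b +245.902ms=1/2b
10) 3442.623ms=7b +491.803ms=1b
Σ=8b of 8 (122bpm 4/4) — PASS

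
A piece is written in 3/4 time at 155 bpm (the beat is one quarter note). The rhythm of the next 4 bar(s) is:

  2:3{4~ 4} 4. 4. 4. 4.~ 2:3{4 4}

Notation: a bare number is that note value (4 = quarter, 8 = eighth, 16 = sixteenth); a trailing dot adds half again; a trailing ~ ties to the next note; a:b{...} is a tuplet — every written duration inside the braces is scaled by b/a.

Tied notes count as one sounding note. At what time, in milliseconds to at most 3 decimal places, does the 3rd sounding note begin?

1. 0.0ms @ 0 + 1161.29ms (3)
2. 1161.29ms @ 3 + 580.645ms (3/2)
3. 1741.935ms @ 9/2 + 580.645ms (3/2)
4. 2322.581ms @ 6 + 580.645ms (3/2)
5. 2903.226ms @ 15/2 + 1161.29ms (3)
6. 4064.516ms @ 21/2 + 580.645ms (3/2)

note 3 onset = 9/2b = 1741.935ms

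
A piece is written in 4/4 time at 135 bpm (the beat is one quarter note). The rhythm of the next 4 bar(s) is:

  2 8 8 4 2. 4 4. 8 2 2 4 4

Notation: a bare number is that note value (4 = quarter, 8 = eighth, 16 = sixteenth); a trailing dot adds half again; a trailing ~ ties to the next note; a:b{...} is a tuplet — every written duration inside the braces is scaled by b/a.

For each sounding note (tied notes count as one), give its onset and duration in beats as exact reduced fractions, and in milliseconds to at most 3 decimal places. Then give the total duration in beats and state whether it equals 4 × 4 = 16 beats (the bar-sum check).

1) 0.0ms=0b +888.889ms=2b
2) 888.889ms=2b +222.222ms=1/2b
3) 1111.111ms=5/2b +222.222ms=1/2b
4) 1333.333ms=3b +444.444ms=1b
5) 1777.778ms=4b +1333.333ms=3b
6) 3111.111ms=7b +444.444ms=1b
7) 3555.556ms=8b +666.667ms=3/2b
8) 4222.222ms=19/2b +222.222ms=1/2b
9) 4444.444ms=10b +888.889ms=2b
10) 5333.333ms=12b +888.889ms=2b
11) 6222.222ms=14b +444.444ms=1b
12) 6666.667ms=15b +444.444ms=1b
Σ=16b of 16 (135bpm 4/4) — PASS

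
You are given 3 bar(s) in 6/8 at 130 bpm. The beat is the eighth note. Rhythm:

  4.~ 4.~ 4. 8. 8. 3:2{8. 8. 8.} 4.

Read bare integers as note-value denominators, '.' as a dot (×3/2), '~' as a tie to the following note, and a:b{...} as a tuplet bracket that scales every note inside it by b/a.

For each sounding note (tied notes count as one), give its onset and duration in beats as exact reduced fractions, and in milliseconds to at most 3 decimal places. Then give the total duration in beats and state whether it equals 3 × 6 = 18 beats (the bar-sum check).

1) 0.0ms=0b +4153.846ms=9b
2) 4153.846ms=9b +692.308ms=3/2b
3) 4846.154ms=21/2b +692.308ms=3/2b
4) 5538.462ms=12b +461.538ms=1b
5) 6000.0ms=13b +461.538ms=1b
6) 6461.538ms=14b +461.538ms=1b
7) 6923.077ms=15b +1384.615ms=3b
Σ=18b of 18 (130bpm 6/8) — PASS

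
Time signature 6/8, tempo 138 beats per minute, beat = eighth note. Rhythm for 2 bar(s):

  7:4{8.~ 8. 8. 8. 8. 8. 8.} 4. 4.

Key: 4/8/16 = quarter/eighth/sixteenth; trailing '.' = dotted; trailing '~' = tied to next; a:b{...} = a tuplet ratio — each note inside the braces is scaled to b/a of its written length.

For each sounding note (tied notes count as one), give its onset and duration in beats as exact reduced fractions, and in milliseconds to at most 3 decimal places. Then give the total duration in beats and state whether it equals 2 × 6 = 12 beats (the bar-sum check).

1) 0.0ms=0b +745.342ms=12/7b
2) 745.342ms=12/7b +372.671ms=6/7b
3) 1118.012ms=18/7b +372.671ms=6/7b
4) 1490.683ms=24/7b +372.671ms=6/7b
5) 1863.354ms=30/7b +372.671ms=6/7b
6) 2236.025ms=36/7b +372.671ms=6/7b
7) 2608.696ms=6b +1304.348ms=3b
8) 3913.043ms=9b +1304.348ms=3b
Σ=12b of 12 (138bpm 6/8) — PASS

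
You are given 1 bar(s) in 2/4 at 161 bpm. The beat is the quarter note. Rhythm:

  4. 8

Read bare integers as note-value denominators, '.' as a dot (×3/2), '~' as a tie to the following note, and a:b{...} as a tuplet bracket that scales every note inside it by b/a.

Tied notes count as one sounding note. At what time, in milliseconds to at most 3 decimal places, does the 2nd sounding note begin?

1. 0.0ms @ 0 + 559.006ms (3/2)
2. 559.006ms @ 3/2 + 186.335ms (1/2)

note 2 onset = 3/2b = 559.006ms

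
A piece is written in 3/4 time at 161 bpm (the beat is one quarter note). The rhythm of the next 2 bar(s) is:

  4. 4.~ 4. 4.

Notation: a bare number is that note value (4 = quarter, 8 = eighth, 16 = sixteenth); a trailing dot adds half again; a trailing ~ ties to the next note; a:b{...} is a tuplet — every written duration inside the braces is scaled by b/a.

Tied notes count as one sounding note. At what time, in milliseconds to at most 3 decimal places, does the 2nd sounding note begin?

note 2 onset = 3/2b = 559.006ms

1. 0.0ms @ 0 + 559.006ms (3/2)
2. 559.006ms @ 3/2 + 1118.012ms (3)
3. 1677.019ms @ 9/2 + 559.006ms (3/2)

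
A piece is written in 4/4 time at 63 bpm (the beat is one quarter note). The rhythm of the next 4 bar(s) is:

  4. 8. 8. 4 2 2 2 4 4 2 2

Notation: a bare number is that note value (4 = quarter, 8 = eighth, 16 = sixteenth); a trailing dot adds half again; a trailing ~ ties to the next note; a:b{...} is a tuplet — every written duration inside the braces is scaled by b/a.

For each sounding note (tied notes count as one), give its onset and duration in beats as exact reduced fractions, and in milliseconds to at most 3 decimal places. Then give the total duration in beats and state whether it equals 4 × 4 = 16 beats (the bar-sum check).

1) 0.0ms=0b +1428.571ms=3/2b
2) 1428.571ms=3/2b +714.286ms=3/4b
3) 2142.857ms=9/4b +714.286ms=3/4b
4) 2857.143ms=3b +952.381ms=1b
5) 3809.524ms=4b +1904.762ms=2b
6) 5714.286ms=6b +1904.762ms=2b
7) 7619.048ms=8b +1904.762ms=2b
8) 9523.81ms=10b +952.381ms=1b
9) 10476.19ms=11b +952.381ms=1b
10) 11428.571ms=12b +1904.762ms=2b
11) 13333.333ms=14b +1904.762ms=2b
Σ=16b of 16 (63bpm 4/4) — PASS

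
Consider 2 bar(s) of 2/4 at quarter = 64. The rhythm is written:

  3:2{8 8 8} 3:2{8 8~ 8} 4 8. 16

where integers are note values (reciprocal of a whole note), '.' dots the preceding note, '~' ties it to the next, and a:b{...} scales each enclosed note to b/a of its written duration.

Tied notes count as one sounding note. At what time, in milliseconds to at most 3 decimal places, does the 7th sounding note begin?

note 7 onset = 3b = 2812.5ms

1. 0.0ms @ 0 + 312.5ms (1/3)
2. 312.5ms @ 1/3 + 312.5ms (1/3)
3. 625.0ms @ 2/3 + 312.5ms (1/3)
4. 937.5ms @ 1 + 312.5ms (1/3)
5. 1250.0ms @ 4/3 + 625.0ms (2/3)
6. 1875.0ms @ 2 + 937.5ms (1)
7. 2812.5ms @ 3 + 703.125ms (3/4)
8. 3515.625ms @ 15/4 + 234.375ms (1/4)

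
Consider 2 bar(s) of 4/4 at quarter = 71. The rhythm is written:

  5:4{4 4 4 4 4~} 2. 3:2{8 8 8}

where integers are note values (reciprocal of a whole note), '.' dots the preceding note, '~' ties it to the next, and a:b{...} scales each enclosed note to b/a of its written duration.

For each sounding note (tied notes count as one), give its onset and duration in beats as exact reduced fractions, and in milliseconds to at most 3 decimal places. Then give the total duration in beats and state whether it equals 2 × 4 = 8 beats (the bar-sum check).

1) 0.0ms=0b +676.056ms=4/5b
2) 676.056ms=4/5b +676.056ms=4/5b
3) 1352.113ms=8/5b +676.056ms=4/5b
4) 2028.169ms=12/5b +676.056ms=4/5b
5) 2704.225ms=16/5b +3211.268ms=19/5b
6) 5915.493ms=7b +281.69ms=1/3b
7) 6197.183ms=22/3b +281.69ms=1/3b
8) 6478.873ms=23/3b +281.69ms=1/3b
Σ=8b of 8 (71bpm 4/4) — PASS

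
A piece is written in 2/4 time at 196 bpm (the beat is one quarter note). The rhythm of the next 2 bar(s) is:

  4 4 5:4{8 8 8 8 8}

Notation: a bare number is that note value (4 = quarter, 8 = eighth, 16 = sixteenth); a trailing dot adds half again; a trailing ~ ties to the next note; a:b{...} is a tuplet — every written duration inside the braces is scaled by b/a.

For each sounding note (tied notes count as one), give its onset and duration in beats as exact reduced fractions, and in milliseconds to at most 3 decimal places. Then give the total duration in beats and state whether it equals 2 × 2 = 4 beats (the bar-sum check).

1) 0.0ms=0b +306.122ms=1b
2) 306.122ms=1b +306.122ms=1b
3) 612.245ms=2b +122.449ms=2/5b
4) 734.694ms=12/5b +122.449ms=2/5b
5) 857.143ms=14/5b +122.449ms=2/5b
6) 979.592ms=16/5b +122.449ms=2/5b
7) 1102.041ms=18/5b +122.449ms=2/5b
Σ=4b of 4 (196bpm 2/4) — PASS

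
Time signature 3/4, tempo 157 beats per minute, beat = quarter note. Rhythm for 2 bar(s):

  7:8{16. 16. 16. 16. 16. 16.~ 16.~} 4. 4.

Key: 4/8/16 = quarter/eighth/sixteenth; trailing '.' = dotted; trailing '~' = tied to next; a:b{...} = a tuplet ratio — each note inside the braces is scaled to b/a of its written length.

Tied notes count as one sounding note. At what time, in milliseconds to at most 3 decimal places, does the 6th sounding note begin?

1. 0.0ms @ 0 + 163.785ms (3/7)
2. 163.785ms @ 3/7 + 163.785ms (3/7)
3. 327.571ms @ 6/7 + 163.785ms (3/7)
4. 491.356ms @ 9/7 + 163.785ms (3/7)
5. 655.141ms @ 12/7 + 163.785ms (3/7)
6. 818.926ms @ 15/7 + 900.819ms (33/14)
7. 1719.745ms @ 9/2 + 573.248ms (3/2)

note 6 onset = 15/7b = 818.926ms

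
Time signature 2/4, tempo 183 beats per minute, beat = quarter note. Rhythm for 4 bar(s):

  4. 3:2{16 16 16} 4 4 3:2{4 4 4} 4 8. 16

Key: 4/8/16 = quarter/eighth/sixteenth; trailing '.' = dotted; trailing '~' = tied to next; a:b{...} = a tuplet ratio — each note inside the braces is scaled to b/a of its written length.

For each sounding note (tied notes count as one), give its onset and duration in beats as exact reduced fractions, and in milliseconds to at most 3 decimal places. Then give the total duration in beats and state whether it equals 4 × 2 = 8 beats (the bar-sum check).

1) 0.0ms=0b +491.803ms=3/2b
2) 491.803ms=3/2b +54.645ms=1/6b
3) 546.448ms=5/3b +54.645ms=1/6b
4) 601.093ms=11/6b +54.645ms=1/6b
5) 655.738ms=2b +327.869ms=1b
6) 983.607ms=3b +327.869ms=1b
7) 1311.475ms=4b +218.579ms=2/3b
8) 1530.055ms=14/3b +218.579ms=2/3b
9) 1748.634ms=16/3b +218.579ms=2/3b
10) 1967.213ms=6b +327.869ms=1b
11) 2295.082ms=7b +245.902ms=3/4b
12) 2540.984ms=31/4b +81.967ms=1/4b
Σ=8b of 8 (183bpm 2/4) — PASS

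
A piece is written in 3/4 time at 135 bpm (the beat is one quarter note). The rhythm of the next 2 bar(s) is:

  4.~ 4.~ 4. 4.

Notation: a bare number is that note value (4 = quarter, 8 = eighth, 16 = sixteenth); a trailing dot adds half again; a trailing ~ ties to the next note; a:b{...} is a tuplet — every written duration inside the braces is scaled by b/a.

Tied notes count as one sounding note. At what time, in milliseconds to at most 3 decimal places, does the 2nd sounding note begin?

note 2 onset = 9/2b = 2000.0ms

1. 0.0ms @ 0 + 2000.0ms (9/2)
2. 2000.0ms @ 9/2 + 666.667ms (3/2)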